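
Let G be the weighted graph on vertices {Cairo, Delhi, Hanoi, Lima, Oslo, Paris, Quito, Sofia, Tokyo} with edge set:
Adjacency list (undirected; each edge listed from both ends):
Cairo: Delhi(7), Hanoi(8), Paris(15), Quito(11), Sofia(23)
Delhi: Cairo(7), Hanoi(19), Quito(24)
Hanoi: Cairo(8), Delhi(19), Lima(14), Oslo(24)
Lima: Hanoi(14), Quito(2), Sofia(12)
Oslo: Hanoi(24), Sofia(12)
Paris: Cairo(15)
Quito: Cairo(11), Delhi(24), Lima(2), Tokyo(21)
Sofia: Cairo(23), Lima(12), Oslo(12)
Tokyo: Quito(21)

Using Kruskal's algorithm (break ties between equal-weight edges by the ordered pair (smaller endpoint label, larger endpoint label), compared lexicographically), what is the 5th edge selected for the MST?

Kruskal: consider edges lightest-first.
Lima-Quito (2): add — endpoints in different components.
Cairo-Delhi (7): add — endpoints in different components.
Cairo-Hanoi (8): add — endpoints in different components.
Cairo-Quito (11): add — endpoints in different components.
Lima-Sofia (12): add — endpoints in different components.
Oslo-Sofia (12): add — endpoints in different components.
Hanoi-Lima (14): skip — Hanoi and Lima already connected.
Cairo-Paris (15): add — endpoints in different components.
Delhi-Hanoi (19): skip — Hanoi and Delhi already connected.
Quito-Tokyo (21): add — endpoints in different components.
The 5th edge added is Lima-Sofia.

Lima-Sofia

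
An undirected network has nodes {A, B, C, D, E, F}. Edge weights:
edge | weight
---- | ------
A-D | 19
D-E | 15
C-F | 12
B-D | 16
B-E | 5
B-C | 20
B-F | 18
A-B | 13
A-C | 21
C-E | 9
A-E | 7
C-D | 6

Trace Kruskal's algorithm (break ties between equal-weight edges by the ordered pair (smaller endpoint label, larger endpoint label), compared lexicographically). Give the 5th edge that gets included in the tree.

C-F

Kruskal's algorithm — process edges by increasing weight (ties by edge label):
B-E (5): add — endpoints in different components.
C-D (6): add — endpoints in different components.
A-E (7): add — endpoints in different components.
C-E (9): add — endpoints in different components.
C-F (12): add — endpoints in different components.
The 5th edge added is C-F.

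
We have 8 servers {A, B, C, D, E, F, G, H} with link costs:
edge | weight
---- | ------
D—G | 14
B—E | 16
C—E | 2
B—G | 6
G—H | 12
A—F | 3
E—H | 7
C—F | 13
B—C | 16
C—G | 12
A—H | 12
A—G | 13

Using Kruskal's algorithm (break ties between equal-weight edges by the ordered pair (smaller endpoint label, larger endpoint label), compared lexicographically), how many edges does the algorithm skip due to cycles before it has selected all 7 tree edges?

Kruskal's algorithm — process edges by increasing weight (ties by edge label):
C—E (2): add — endpoints in different components.
A—F (3): add — endpoints in different components.
B—G (6): add — endpoints in different components.
E—H (7): add — endpoints in different components.
A—H (12): add — endpoints in different components.
C—G (12): add — endpoints in different components.
G—H (12): skip — G and H already connected.
A—G (13): skip — A and G already connected.
C—F (13): skip — C and F already connected.
D—G (14): add — endpoints in different components.
Edges rejected before the tree was complete: 3.

3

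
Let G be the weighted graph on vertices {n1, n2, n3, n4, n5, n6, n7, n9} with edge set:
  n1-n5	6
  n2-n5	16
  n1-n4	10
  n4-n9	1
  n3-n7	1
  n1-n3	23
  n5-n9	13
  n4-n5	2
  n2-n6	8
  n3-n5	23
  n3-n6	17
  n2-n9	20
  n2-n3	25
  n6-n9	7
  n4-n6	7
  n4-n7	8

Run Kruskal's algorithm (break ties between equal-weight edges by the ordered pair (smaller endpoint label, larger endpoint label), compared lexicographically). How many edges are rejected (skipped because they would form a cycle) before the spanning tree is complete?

1

Kruskal's algorithm — process edges by increasing weight (ties by edge label):
n3-n7 (1): add — endpoints in different components.
n4-n9 (1): add — endpoints in different components.
n4-n5 (2): add — endpoints in different components.
n1-n5 (6): add — endpoints in different components.
n4-n6 (7): add — endpoints in different components.
n6-n9 (7): skip — n6 and n9 already connected.
n2-n6 (8): add — endpoints in different components.
n4-n7 (8): add — endpoints in different components.
Edges rejected before the tree was complete: 1.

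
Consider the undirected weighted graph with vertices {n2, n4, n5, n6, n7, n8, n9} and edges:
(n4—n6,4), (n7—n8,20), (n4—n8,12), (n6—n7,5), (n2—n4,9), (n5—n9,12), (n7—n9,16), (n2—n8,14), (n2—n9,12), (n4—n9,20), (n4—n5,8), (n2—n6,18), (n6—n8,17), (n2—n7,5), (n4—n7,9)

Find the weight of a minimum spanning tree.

46

Prim's algorithm from n8:
Step 1: cheapest edge leaving the tree is n4—n8 (12); add n4.
Step 2: cheapest edge leaving the tree is n4—n6 (4); add n6.
Step 3: cheapest edge leaving the tree is n6—n7 (5); add n7.
Step 4: cheapest edge leaving the tree is n2—n7 (5); add n2.
Step 5: cheapest edge leaving the tree is n4—n5 (8); add n5.
Step 6: cheapest edge leaving the tree is n2—n9 (12); add n9.
MST edges: n4—n8, n4—n6, n6—n7, n2—n7, n4—n5, n2—n9; total weight 12+4+5+5+8+12 = 46.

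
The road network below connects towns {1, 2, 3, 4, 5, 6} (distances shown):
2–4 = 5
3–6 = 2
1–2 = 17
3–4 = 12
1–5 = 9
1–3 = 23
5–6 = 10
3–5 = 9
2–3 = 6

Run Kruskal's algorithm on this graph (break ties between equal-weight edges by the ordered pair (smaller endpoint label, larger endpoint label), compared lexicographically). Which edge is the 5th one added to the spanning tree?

3-5

Sort edges by weight, then run Kruskal:
3–6 (2): add. Components now {1} {2} {3,6} {4} {5}
2–4 (5): add. Components now {1} {2,4} {3,6} {5}
2–3 (6): add. Components now {1} {2,3,4,6} {5}
1–5 (9): add. Components now {1,5} {2,3,4,6}
3–5 (9): add. Components now {1,2,3,4,5,6}
The 5th edge added is 3–5.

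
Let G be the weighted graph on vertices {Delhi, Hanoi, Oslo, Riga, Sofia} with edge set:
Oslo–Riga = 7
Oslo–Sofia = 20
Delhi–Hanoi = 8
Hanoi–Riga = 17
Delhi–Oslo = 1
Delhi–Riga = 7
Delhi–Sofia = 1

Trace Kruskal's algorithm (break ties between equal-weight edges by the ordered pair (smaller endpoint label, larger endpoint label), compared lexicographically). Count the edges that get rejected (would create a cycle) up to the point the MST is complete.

1

Sort edges by weight, then run Kruskal:
Delhi–Oslo (1): add. Components now {Sofia} {Hanoi} {Delhi,Oslo} {Riga}
Delhi–Sofia (1): add. Components now {Delhi,Oslo,Sofia} {Hanoi} {Riga}
Delhi–Riga (7): add. Components now {Delhi,Oslo,Riga,Sofia} {Hanoi}
Oslo–Riga (7): skip — Oslo and Riga already connected.
Delhi–Hanoi (8): add. Components now {Delhi,Hanoi,Oslo,Riga,Sofia}
Edges rejected before the tree was complete: 1.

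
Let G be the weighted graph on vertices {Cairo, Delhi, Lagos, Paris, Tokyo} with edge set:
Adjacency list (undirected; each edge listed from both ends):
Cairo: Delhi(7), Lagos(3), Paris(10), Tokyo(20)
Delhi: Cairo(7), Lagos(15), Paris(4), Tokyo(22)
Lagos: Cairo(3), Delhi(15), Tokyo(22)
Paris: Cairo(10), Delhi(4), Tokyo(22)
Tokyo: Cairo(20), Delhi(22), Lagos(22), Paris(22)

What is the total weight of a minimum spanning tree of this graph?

34

Prim, starting at Paris.
Step 1: cheapest edge leaving the tree is Delhi–Paris (4); add Delhi.
Step 2: cheapest edge leaving the tree is Cairo–Delhi (7); add Cairo.
Step 3: cheapest edge leaving the tree is Cairo–Lagos (3); add Lagos.
Step 4: cheapest edge leaving the tree is Cairo–Tokyo (20); add Tokyo.
MST edges: Delhi–Paris, Cairo–Delhi, Cairo–Lagos, Cairo–Tokyo; total weight 4+7+3+20 = 34.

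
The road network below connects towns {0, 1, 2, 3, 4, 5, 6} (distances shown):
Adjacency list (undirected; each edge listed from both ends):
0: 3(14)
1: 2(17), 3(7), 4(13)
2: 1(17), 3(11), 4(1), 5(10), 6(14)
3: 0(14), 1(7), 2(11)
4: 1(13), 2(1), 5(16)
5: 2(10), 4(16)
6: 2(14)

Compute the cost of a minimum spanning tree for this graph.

Prim, starting at 2.
Step 1: cheapest edge leaving the tree is 2—4 (1); add 4.
Step 2: cheapest edge leaving the tree is 2—5 (10); add 5.
Step 3: cheapest edge leaving the tree is 2—3 (11); add 3.
Step 4: cheapest edge leaving the tree is 1—3 (7); add 1.
Step 5: cheapest edge leaving the tree is 0—3 (14); add 0.
Step 6: cheapest edge leaving the tree is 2—6 (14); add 6.
MST edges: 2—4, 2—5, 2—3, 1—3, 0—3, 2—6; total weight 1+10+11+7+14+14 = 57.

57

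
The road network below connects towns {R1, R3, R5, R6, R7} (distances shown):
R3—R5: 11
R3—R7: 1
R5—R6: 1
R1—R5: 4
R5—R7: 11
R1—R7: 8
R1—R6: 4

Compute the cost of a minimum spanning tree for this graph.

14

Kruskal: consider edges lightest-first.
R3—R7 (1): add — endpoints in different components.
R5—R6 (1): add — endpoints in different components.
R1—R5 (4): add — endpoints in different components.
R1—R6 (4): skip — R6 and R1 already connected.
R1—R7 (8): add — endpoints in different components.
MST edges: R3—R7, R5—R6, R1—R5, R1—R7; total weight 1+1+4+8 = 14.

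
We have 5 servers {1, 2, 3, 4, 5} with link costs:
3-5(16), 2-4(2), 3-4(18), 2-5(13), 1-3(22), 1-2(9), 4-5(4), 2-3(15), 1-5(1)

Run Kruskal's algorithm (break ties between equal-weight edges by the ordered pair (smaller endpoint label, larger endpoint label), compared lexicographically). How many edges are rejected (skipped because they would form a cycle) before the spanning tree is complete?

2

Kruskal: consider edges lightest-first.
1-5 (1): add. Components now {1,5} {2} {3} {4}
2-4 (2): add. Components now {1,5} {2,4} {3}
4-5 (4): add. Components now {1,2,4,5} {3}
1-2 (9): skip — 1 and 2 already connected.
2-5 (13): skip — 2 and 5 already connected.
2-3 (15): add. Components now {1,2,3,4,5}
Edges rejected before the tree was complete: 2.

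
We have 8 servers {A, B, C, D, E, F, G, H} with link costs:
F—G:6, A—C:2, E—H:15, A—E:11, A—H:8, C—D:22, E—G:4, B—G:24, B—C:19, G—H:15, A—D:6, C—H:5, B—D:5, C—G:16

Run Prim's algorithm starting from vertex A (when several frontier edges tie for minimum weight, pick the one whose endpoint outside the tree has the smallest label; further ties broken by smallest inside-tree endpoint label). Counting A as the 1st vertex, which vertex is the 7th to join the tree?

Prim, starting at A.
Step 1: frontier [A—C 2, A—D 6, A—H 8, A—E 11] → take A—C (2); add C.
Step 2: frontier [A—D 6, A—H 8, A—E 11, C—H 5, C—G 16, B—C 19, C—D 22] → take C—H (5); add H.
Step 3: frontier [A—D 6, A—E 11, C—G 16, B—C 19, C—D 22, E—H 15, G—H 15] → take A—D (6); add D.
Step 4: frontier [A—E 11, C—G 16, B—C 19, B—D 5, E—H 15, G—H 15] → take B—D (5); add B.
Step 5: frontier [A—E 11, B—G 24, C—G 16, E—H 15, G—H 15] → take A—E (11); add E.
Step 6: frontier [B—G 24, C—G 16, E—G 4, G—H 15] → take E—G (4); add G.
Step 7: frontier [F—G 6] → take F—G (6); add F.
Vertex order: A, C, H, D, B, E, G, F. The 7th vertex is G.

G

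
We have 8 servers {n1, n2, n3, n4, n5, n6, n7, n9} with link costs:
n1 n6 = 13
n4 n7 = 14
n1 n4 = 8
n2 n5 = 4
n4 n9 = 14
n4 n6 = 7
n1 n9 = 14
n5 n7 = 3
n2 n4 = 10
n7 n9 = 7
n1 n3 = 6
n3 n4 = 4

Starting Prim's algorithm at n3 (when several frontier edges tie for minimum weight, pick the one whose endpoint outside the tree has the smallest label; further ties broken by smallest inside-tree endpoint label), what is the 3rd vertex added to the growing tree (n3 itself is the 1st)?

Grow the tree from n3 using Prim:
Step 1: cheapest edge leaving the tree is n3 n4 (4); add n4.
Step 2: cheapest edge leaving the tree is n1 n3 (6); add n1.
Step 3: cheapest edge leaving the tree is n4 n6 (7); add n6.
Step 4: cheapest edge leaving the tree is n2 n4 (10); add n2.
Step 5: cheapest edge leaving the tree is n2 n5 (4); add n5.
Step 6: cheapest edge leaving the tree is n5 n7 (3); add n7.
Step 7: cheapest edge leaving the tree is n7 n9 (7); add n9.
Vertex order: n3, n4, n1, n6, n2, n5, n7, n9. The 3rd vertex is n1.

n1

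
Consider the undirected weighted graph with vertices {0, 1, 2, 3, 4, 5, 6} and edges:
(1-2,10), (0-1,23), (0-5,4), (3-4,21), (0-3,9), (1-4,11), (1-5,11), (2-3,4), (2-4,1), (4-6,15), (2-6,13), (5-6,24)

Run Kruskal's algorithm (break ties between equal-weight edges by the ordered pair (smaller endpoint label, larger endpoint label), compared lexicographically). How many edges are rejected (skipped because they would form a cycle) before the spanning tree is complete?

2

Kruskal: consider edges lightest-first.
2-4 (1): add — endpoints in different components.
0-5 (4): add — endpoints in different components.
2-3 (4): add — endpoints in different components.
0-3 (9): add — endpoints in different components.
1-2 (10): add — endpoints in different components.
1-4 (11): skip — 1 and 4 already connected.
1-5 (11): skip — 1 and 5 already connected.
2-6 (13): add — endpoints in different components.
Edges rejected before the tree was complete: 2.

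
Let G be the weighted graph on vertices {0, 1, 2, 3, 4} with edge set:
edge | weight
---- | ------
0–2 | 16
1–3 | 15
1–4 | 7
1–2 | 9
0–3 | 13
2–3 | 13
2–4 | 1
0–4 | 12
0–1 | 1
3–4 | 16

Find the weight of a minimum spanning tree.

Sort edges by weight, then run Kruskal:
0–1 (1): add — endpoints in different components.
2–4 (1): add — endpoints in different components.
1–4 (7): add — endpoints in different components.
1–2 (9): skip — 1 and 2 already connected.
0–4 (12): skip — 0 and 4 already connected.
0–3 (13): add — endpoints in different components.
MST edges: 0–1, 2–4, 1–4, 0–3; total weight 1+1+7+13 = 22.

22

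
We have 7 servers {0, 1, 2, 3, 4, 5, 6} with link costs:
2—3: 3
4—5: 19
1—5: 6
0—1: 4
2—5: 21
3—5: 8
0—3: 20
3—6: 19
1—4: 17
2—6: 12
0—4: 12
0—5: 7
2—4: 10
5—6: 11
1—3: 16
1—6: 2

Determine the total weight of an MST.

Kruskal: consider edges lightest-first.
1—6 (2): add. Components now {0} {1,6} {2} {3} {4} {5}
2—3 (3): add. Components now {0} {1,6} {2,3} {4} {5}
0—1 (4): add. Components now {0,1,6} {2,3} {4} {5}
1—5 (6): add. Components now {0,1,5,6} {2,3} {4}
0—5 (7): skip — 0 and 5 already connected.
3—5 (8): add. Components now {0,1,2,3,5,6} {4}
2—4 (10): add. Components now {0,1,2,3,4,5,6}
MST edges: 1—6, 2—3, 0—1, 1—5, 3—5, 2—4; total weight 2+3+4+6+8+10 = 33.

33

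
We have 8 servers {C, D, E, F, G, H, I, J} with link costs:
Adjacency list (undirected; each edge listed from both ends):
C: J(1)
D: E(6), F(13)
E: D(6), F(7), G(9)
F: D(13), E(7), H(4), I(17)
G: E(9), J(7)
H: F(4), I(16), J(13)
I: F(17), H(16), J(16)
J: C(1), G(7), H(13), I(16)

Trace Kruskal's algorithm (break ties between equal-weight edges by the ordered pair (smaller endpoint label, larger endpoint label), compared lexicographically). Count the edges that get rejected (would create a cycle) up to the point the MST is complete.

Sort edges by weight, then run Kruskal:
C J (1): add — endpoints in different components.
F H (4): add — endpoints in different components.
D E (6): add — endpoints in different components.
E F (7): add — endpoints in different components.
G J (7): add — endpoints in different components.
E G (9): add — endpoints in different components.
D F (13): skip — D and F already connected.
H J (13): skip — H and J already connected.
H I (16): add — endpoints in different components.
Edges rejected before the tree was complete: 2.

2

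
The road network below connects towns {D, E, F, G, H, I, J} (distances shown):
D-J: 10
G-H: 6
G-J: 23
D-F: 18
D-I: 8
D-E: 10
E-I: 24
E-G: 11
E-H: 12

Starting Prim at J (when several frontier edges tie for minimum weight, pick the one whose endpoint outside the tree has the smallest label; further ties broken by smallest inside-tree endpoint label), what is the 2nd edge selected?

Grow the tree from J using Prim:
Step 1: frontier [D-J 10, G-J 23] → take D-J (10); add D.
Step 2: frontier [D-I 8, D-E 10, D-F 18, G-J 23] → take D-I (8); add I.
Step 3: frontier [D-E 10, D-F 18, E-I 24, G-J 23] → take D-E (10); add E.
Step 4: frontier [D-F 18, E-G 11, E-H 12, G-J 23] → take E-G (11); add G.
Step 5: frontier [D-F 18, E-H 12, G-H 6] → take G-H (6); add H.
Step 6: frontier [D-F 18] → take D-F (18); add F.
The 2nd edge added is D-I.

D-I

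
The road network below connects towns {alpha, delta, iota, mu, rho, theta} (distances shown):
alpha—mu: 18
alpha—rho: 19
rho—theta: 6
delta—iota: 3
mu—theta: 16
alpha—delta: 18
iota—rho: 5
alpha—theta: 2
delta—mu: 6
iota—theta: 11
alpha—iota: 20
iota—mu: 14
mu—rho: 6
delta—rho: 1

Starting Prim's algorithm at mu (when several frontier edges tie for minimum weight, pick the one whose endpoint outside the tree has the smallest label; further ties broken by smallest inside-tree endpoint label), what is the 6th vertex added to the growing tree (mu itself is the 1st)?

alpha

Prim's algorithm from mu:
Step 1: frontier [delta—mu 6, mu—rho 6, iota—mu 14, mu—theta 16, alpha—mu 18] → take delta—mu (6); add delta.
Step 2: frontier [delta—rho 1, delta—iota 3, alpha—delta 18, mu—rho 6, iota—mu 14, mu—theta 16, alpha—mu 18] → take delta—rho (1); add rho.
Step 3: frontier [delta—iota 3, alpha—delta 18, iota—mu 14, mu—theta 16, alpha—mu 18, iota—rho 5, rho—theta 6, alpha—rho 19] → take delta—iota (3); add iota.
Step 4: frontier [alpha—delta 18, iota—theta 11, alpha—iota 20, mu—theta 16, alpha—mu 18, rho—theta 6, alpha—rho 19] → take rho—theta (6); add theta.
Step 5: frontier [alpha—delta 18, alpha—iota 20, alpha—mu 18, alpha—rho 19, alpha—theta 2] → take alpha—theta (2); add alpha.
Vertex order: mu, delta, rho, iota, theta, alpha. The 6th vertex is alpha.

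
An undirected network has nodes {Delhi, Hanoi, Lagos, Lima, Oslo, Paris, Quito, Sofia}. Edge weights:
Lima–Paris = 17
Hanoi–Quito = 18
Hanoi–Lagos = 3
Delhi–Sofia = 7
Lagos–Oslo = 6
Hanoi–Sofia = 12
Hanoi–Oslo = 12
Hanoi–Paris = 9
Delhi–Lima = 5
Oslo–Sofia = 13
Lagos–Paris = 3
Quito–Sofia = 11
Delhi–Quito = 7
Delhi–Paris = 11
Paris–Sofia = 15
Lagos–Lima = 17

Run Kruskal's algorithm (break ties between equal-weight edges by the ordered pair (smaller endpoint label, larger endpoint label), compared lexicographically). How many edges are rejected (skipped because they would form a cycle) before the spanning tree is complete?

1

Kruskal: consider edges lightest-first.
Hanoi–Lagos (3): add — endpoints in different components.
Lagos–Paris (3): add — endpoints in different components.
Delhi–Lima (5): add — endpoints in different components.
Lagos–Oslo (6): add — endpoints in different components.
Delhi–Quito (7): add — endpoints in different components.
Delhi–Sofia (7): add — endpoints in different components.
Hanoi–Paris (9): skip — Hanoi and Paris already connected.
Delhi–Paris (11): add — endpoints in different components.
Edges rejected before the tree was complete: 1.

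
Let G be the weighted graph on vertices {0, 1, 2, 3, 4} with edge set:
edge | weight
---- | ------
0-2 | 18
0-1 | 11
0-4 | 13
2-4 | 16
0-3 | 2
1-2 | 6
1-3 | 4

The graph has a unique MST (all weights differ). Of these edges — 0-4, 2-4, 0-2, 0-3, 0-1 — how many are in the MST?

2

Kruskal: consider edges lightest-first.
0-3 (2): add — endpoints in different components.
1-3 (4): add — endpoints in different components.
1-2 (6): add — endpoints in different components.
0-1 (11): skip — 0 and 1 already connected.
0-4 (13): add — endpoints in different components.
MST edge set: {0-3, 1-3, 1-2, 0-4}.
Of the listed edges, {0-4, 0-3} are in the MST → 2.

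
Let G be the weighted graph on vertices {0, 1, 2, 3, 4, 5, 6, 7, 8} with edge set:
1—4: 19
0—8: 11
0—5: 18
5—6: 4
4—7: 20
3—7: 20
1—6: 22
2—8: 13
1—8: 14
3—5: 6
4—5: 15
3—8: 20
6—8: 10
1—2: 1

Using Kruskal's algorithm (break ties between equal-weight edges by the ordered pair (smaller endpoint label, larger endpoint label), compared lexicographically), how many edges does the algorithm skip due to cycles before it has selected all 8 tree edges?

Kruskal: consider edges lightest-first.
1—2 (1): add — endpoints in different components.
5—6 (4): add — endpoints in different components.
3—5 (6): add — endpoints in different components.
6—8 (10): add — endpoints in different components.
0—8 (11): add — endpoints in different components.
2—8 (13): add — endpoints in different components.
1—8 (14): skip — 1 and 8 already connected.
4—5 (15): add — endpoints in different components.
0—5 (18): skip — 0 and 5 already connected.
1—4 (19): skip — 1 and 4 already connected.
3—7 (20): add — endpoints in different components.
Edges rejected before the tree was complete: 3.

3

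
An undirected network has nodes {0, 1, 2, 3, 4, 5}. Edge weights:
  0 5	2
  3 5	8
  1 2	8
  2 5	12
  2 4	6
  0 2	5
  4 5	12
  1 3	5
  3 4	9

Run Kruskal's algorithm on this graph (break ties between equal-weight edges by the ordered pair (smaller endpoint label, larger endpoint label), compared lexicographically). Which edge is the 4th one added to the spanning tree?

Kruskal: consider edges lightest-first.
0 5 (2): add — endpoints in different components.
0 2 (5): add — endpoints in different components.
1 3 (5): add — endpoints in different components.
2 4 (6): add — endpoints in different components.
1 2 (8): add — endpoints in different components.
The 4th edge added is 2 4.

2-4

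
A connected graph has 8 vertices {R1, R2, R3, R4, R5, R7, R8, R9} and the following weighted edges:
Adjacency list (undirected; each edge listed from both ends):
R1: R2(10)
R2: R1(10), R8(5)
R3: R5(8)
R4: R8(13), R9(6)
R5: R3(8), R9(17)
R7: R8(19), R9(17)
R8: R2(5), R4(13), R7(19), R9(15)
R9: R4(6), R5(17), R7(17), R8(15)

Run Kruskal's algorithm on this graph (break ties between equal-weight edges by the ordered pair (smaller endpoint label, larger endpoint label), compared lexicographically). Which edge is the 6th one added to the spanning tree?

R5-R9

Sort edges by weight, then run Kruskal:
R2–R8 (5): add — endpoints in different components.
R4–R9 (6): add — endpoints in different components.
R3–R5 (8): add — endpoints in different components.
R1–R2 (10): add — endpoints in different components.
R4–R8 (13): add — endpoints in different components.
R8–R9 (15): skip — R9 and R8 already connected.
R5–R9 (17): add — endpoints in different components.
R7–R9 (17): add — endpoints in different components.
The 6th edge added is R5–R9.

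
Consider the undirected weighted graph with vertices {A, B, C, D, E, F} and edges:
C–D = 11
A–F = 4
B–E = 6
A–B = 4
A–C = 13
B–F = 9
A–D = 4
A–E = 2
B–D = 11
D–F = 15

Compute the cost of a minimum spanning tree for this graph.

Prim, starting at A.
Step 1: frontier [A–E 2, A–B 4, A–D 4, A–F 4, A–C 13] → take A–E (2); add E.
Step 2: frontier [A–B 4, A–D 4, A–F 4, A–C 13, B–E 6] → take A–B (4); add B.
Step 3: frontier [A–D 4, A–F 4, A–C 13, B–F 9, B–D 11] → take A–D (4); add D.
Step 4: frontier [A–F 4, A–C 13, B–F 9, C–D 11, D–F 15] → take A–F (4); add F.
Step 5: frontier [A–C 13, C–D 11] → take C–D (11); add C.
MST edges: A–E, A–B, A–D, A–F, C–D; total weight 2+4+4+4+11 = 25.

25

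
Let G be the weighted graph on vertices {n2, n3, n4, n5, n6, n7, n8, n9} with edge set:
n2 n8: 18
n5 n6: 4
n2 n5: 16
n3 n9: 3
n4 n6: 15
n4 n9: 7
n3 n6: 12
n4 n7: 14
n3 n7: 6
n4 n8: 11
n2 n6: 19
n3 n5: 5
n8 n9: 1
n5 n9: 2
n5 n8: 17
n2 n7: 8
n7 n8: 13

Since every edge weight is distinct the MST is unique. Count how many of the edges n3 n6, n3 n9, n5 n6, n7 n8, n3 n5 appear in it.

Kruskal: consider edges lightest-first.
n8 n9 (1): add — endpoints in different components.
n5 n9 (2): add — endpoints in different components.
n3 n9 (3): add — endpoints in different components.
n5 n6 (4): add — endpoints in different components.
n3 n5 (5): skip — n3 and n5 already connected.
n3 n7 (6): add — endpoints in different components.
n4 n9 (7): add — endpoints in different components.
n2 n7 (8): add — endpoints in different components.
MST edge set: {n8 n9, n5 n9, n3 n9, n5 n6, n3 n7, n4 n9, n2 n7}.
Of the listed edges, {n3 n9, n5 n6} are in the MST → 2.

2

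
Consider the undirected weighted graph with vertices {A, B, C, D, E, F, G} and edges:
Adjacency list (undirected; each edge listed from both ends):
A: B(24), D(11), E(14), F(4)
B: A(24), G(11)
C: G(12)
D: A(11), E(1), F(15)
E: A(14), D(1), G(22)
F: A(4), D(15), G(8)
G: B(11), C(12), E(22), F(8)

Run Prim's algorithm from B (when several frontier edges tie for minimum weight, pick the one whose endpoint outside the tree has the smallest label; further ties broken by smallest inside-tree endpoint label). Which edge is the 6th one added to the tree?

Prim, starting at B.
Step 1: frontier [B-G 11, A-B 24] → take B-G (11); add G.
Step 2: frontier [A-B 24, F-G 8, C-G 12, E-G 22] → take F-G (8); add F.
Step 3: frontier [A-B 24, A-F 4, D-F 15, C-G 12, E-G 22] → take A-F (4); add A.
Step 4: frontier [A-D 11, A-E 14, D-F 15, C-G 12, E-G 22] → take A-D (11); add D.
Step 5: frontier [A-E 14, D-E 1, C-G 12, E-G 22] → take D-E (1); add E.
Step 6: frontier [C-G 12] → take C-G (12); add C.
The 6th edge added is C-G.

C-G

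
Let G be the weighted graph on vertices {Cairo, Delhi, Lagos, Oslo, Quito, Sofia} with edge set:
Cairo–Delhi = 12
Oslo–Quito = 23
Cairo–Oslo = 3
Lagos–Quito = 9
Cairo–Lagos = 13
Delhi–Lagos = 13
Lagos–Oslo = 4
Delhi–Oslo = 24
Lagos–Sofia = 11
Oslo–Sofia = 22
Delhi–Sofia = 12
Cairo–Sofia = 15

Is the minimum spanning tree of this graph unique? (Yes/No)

Sort edges by weight, then run Kruskal:
Cairo–Oslo (3): add. Components now {Sofia} {Lagos} {Quito} {Delhi} {Cairo,Oslo}
Lagos–Oslo (4): add. Components now {Sofia} {Cairo,Lagos,Oslo} {Quito} {Delhi}
Lagos–Quito (9): add. Components now {Sofia} {Cairo,Lagos,Oslo,Quito} {Delhi}
Lagos–Sofia (11): add. Components now {Cairo,Lagos,Oslo,Quito,Sofia} {Delhi}
Cairo–Delhi (12): add. Components now {Cairo,Delhi,Lagos,Oslo,Quito,Sofia}
Non-tree edge Delhi–Sofia has weight 12, equal to the heaviest edge on its tree cycle — swapping gives another MST of the same weight. Not unique.

No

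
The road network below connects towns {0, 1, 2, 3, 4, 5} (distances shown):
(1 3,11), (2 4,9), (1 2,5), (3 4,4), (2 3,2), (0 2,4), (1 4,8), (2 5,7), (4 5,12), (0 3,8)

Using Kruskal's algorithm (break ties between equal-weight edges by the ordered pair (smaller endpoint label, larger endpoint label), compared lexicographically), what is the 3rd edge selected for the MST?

3-4

Kruskal's algorithm — process edges by increasing weight (ties by edge label):
2 3 (2): add. Components now {0} {1} {2,3} {4} {5}
0 2 (4): add. Components now {0,2,3} {1} {4} {5}
3 4 (4): add. Components now {0,2,3,4} {1} {5}
1 2 (5): add. Components now {0,1,2,3,4} {5}
2 5 (7): add. Components now {0,1,2,3,4,5}
The 3rd edge added is 3 4.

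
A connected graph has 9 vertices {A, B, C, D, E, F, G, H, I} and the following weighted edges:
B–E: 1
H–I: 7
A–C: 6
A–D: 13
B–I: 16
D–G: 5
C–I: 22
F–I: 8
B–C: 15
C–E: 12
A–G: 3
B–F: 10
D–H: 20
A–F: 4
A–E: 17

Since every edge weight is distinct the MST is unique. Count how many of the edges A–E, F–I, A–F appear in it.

Sort edges by weight, then run Kruskal:
B–E (1): add — endpoints in different components.
A–G (3): add — endpoints in different components.
A–F (4): add — endpoints in different components.
D–G (5): add — endpoints in different components.
A–C (6): add — endpoints in different components.
H–I (7): add — endpoints in different components.
F–I (8): add — endpoints in different components.
B–F (10): add — endpoints in different components.
MST edge set: {B–E, A–G, A–F, D–G, A–C, H–I, F–I, B–F}.
Of the listed edges, {F–I, A–F} are in the MST → 2.

2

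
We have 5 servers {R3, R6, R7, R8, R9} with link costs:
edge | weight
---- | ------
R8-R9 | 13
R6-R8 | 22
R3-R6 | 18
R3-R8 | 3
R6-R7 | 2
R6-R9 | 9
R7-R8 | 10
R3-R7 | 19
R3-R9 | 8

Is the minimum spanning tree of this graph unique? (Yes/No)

Yes

Kruskal's algorithm — process edges by increasing weight (ties by edge label):
R6-R7 (2): add — endpoints in different components.
R3-R8 (3): add — endpoints in different components.
R3-R9 (8): add — endpoints in different components.
R6-R9 (9): add — endpoints in different components.
Every non-tree edge has weight strictly greater than the heaviest edge on the tree path between its endpoints, so the MST is unique.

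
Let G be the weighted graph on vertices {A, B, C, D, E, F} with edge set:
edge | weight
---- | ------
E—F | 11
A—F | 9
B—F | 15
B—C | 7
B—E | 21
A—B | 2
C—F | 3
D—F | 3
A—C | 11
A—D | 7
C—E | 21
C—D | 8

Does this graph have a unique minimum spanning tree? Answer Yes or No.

Kruskal's algorithm — process edges by increasing weight (ties by edge label):
A—B (2): add. Components now {A,B} {C} {D} {E} {F}
C—F (3): add. Components now {A,B} {C,F} {D} {E}
D—F (3): add. Components now {A,B} {C,D,F} {E}
A—D (7): add. Components now {A,B,C,D,F} {E}
B—C (7): skip — B and C already connected.
C—D (8): skip — C and D already connected.
A—F (9): skip — A and F already connected.
A—C (11): skip — A and C already connected.
E—F (11): add. Components now {A,B,C,D,E,F}
Non-tree edge B—C has weight 7, equal to the heaviest edge on its tree cycle — swapping gives another MST of the same weight. Not unique.

No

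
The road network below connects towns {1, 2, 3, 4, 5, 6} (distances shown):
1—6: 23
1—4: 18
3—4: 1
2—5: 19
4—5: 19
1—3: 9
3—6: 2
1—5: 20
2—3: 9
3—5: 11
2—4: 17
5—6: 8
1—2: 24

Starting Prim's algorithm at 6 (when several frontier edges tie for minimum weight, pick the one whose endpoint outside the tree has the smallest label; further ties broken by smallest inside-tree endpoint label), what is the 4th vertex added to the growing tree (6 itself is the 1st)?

Prim, starting at 6.
Step 1: frontier [3—6 2, 5—6 8, 1—6 23] → take 3—6 (2); add 3.
Step 2: frontier [3—4 1, 1—3 9, 2—3 9, 3—5 11, 5—6 8, 1—6 23] → take 3—4 (1); add 4.
Step 3: frontier [1—3 9, 2—3 9, 3—5 11, 2—4 17, 1—4 18, 4—5 19, 5—6 8, 1—6 23] → take 5—6 (8); add 5.
Step 4: frontier [1—3 9, 2—3 9, 2—4 17, 1—4 18, 2—5 19, 1—5 20, 1—6 23] → take 1—3 (9); add 1.
Step 5: frontier [1—2 24, 2—3 9, 2—4 17, 2—5 19] → take 2—3 (9); add 2.
Vertex order: 6, 3, 4, 5, 1, 2. The 4th vertex is 5.

5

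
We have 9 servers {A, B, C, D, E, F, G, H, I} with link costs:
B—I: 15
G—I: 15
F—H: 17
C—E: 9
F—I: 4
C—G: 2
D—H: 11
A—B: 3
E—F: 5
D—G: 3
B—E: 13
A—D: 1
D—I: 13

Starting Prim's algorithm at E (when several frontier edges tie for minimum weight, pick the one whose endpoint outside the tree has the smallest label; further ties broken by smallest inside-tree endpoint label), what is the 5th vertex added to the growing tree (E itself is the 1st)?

Prim's algorithm from E:
Step 1: cheapest edge leaving the tree is E—F (5); add F.
Step 2: cheapest edge leaving the tree is F—I (4); add I.
Step 3: cheapest edge leaving the tree is C—E (9); add C.
Step 4: cheapest edge leaving the tree is C—G (2); add G.
Step 5: cheapest edge leaving the tree is D—G (3); add D.
Step 6: cheapest edge leaving the tree is A—D (1); add A.
Step 7: cheapest edge leaving the tree is A—B (3); add B.
Step 8: cheapest edge leaving the tree is D—H (11); add H.
Vertex order: E, F, I, C, G, D, A, B, H. The 5th vertex is G.

G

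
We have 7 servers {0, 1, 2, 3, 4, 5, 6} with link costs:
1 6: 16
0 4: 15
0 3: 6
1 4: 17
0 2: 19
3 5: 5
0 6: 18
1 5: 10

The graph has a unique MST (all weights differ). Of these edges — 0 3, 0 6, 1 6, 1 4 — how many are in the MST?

Sort edges by weight, then run Kruskal:
3 5 (5): add — endpoints in different components.
0 3 (6): add — endpoints in different components.
1 5 (10): add — endpoints in different components.
0 4 (15): add — endpoints in different components.
1 6 (16): add — endpoints in different components.
1 4 (17): skip — 1 and 4 already connected.
0 6 (18): skip — 0 and 6 already connected.
0 2 (19): add — endpoints in different components.
MST edge set: {3 5, 0 3, 1 5, 0 4, 1 6, 0 2}.
Of the listed edges, {0 3, 1 6} are in the MST → 2.

2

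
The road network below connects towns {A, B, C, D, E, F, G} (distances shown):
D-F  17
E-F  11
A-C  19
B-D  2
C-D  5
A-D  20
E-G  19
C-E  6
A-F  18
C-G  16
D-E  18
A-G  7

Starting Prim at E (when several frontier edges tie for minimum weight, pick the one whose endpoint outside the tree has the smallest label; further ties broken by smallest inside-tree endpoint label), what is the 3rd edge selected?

B-D

Prim's algorithm from E:
Step 1: cheapest edge leaving the tree is C-E (6); add C.
Step 2: cheapest edge leaving the tree is C-D (5); add D.
Step 3: cheapest edge leaving the tree is B-D (2); add B.
Step 4: cheapest edge leaving the tree is E-F (11); add F.
Step 5: cheapest edge leaving the tree is C-G (16); add G.
Step 6: cheapest edge leaving the tree is A-G (7); add A.
The 3rd edge added is B-D.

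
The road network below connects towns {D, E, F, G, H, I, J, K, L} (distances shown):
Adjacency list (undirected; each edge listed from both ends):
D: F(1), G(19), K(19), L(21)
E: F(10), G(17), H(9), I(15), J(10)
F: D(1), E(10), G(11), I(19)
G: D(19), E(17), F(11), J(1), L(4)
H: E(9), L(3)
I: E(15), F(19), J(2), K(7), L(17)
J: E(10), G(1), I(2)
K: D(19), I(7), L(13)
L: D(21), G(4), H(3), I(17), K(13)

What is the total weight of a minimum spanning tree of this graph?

Prim, starting at K.
Step 1: cheapest edge leaving the tree is I K (7); add I.
Step 2: cheapest edge leaving the tree is I J (2); add J.
Step 3: cheapest edge leaving the tree is G J (1); add G.
Step 4: cheapest edge leaving the tree is G L (4); add L.
Step 5: cheapest edge leaving the tree is H L (3); add H.
Step 6: cheapest edge leaving the tree is E H (9); add E.
Step 7: cheapest edge leaving the tree is E F (10); add F.
Step 8: cheapest edge leaving the tree is D F (1); add D.
MST edges: I K, I J, G J, G L, H L, E H, E F, D F; total weight 7+2+1+4+3+9+10+1 = 37.

37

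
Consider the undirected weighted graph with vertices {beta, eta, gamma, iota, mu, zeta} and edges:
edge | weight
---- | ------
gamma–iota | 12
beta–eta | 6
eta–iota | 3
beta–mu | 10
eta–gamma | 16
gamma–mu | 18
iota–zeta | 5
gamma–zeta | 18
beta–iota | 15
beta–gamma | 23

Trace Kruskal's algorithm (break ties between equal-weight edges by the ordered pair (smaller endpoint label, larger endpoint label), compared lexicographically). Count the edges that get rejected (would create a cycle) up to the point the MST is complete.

Sort edges by weight, then run Kruskal:
eta–iota (3): add. Components now {zeta} {mu} {eta,iota} {beta} {gamma}
iota–zeta (5): add. Components now {eta,iota,zeta} {mu} {beta} {gamma}
beta–eta (6): add. Components now {beta,eta,iota,zeta} {mu} {gamma}
beta–mu (10): add. Components now {beta,eta,iota,mu,zeta} {gamma}
gamma–iota (12): add. Components now {beta,eta,gamma,iota,mu,zeta}
Edges rejected before the tree was complete: 0.

0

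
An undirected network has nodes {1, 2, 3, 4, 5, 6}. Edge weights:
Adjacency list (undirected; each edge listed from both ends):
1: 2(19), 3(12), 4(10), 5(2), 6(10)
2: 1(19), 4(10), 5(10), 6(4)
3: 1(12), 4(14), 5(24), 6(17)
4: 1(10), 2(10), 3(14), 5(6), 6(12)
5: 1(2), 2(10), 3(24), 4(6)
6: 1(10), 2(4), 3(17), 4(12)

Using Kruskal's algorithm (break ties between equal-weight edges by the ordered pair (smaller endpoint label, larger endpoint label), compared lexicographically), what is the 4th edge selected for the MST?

1-6

Sort edges by weight, then run Kruskal:
1-5 (2): add — endpoints in different components.
2-6 (4): add — endpoints in different components.
4-5 (6): add — endpoints in different components.
1-4 (10): skip — 1 and 4 already connected.
1-6 (10): add — endpoints in different components.
2-4 (10): skip — 2 and 4 already connected.
2-5 (10): skip — 2 and 5 already connected.
1-3 (12): add — endpoints in different components.
The 4th edge added is 1-6.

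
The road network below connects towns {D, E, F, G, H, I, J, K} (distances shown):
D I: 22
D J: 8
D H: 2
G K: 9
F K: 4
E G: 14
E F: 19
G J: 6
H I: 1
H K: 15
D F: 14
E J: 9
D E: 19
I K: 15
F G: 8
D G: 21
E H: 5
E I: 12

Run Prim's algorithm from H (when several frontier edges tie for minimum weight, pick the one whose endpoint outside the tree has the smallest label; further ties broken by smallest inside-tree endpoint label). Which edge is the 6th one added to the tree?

F-G

Grow the tree from H using Prim:
Step 1: cheapest edge leaving the tree is H I (1); add I.
Step 2: cheapest edge leaving the tree is D H (2); add D.
Step 3: cheapest edge leaving the tree is E H (5); add E.
Step 4: cheapest edge leaving the tree is D J (8); add J.
Step 5: cheapest edge leaving the tree is G J (6); add G.
Step 6: cheapest edge leaving the tree is F G (8); add F.
Step 7: cheapest edge leaving the tree is F K (4); add K.
The 6th edge added is F G.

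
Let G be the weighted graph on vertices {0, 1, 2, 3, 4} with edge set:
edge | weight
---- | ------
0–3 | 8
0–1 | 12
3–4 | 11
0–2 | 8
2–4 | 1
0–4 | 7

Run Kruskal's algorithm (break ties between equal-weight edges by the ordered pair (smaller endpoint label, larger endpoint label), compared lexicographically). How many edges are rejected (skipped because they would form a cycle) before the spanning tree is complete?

Kruskal's algorithm — process edges by increasing weight (ties by edge label):
2–4 (1): add. Components now {0} {1} {2,4} {3}
0–4 (7): add. Components now {0,2,4} {1} {3}
0–2 (8): skip — 0 and 2 already connected.
0–3 (8): add. Components now {0,2,3,4} {1}
3–4 (11): skip — 3 and 4 already connected.
0–1 (12): add. Components now {0,1,2,3,4}
Edges rejected before the tree was complete: 2.

2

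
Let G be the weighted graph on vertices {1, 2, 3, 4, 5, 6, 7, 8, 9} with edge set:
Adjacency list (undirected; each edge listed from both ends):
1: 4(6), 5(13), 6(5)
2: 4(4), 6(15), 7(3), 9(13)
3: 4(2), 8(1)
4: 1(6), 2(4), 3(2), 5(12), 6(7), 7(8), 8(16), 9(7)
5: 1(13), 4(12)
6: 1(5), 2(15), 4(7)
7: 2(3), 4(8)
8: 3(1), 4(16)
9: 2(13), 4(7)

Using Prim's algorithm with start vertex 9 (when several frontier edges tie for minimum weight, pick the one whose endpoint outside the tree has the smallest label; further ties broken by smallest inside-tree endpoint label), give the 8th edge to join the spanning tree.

4-5

Prim's algorithm from 9:
Step 1: frontier [4 9 7, 2 9 13] → take 4 9 (7); add 4.
Step 2: frontier [3 4 2, 2 4 4, 1 4 6, 4 6 7, 4 7 8, 4 5 12, 4 8 16, 2 9 13] → take 3 4 (2); add 3.
Step 3: frontier [3 8 1, 2 4 4, 1 4 6, 4 6 7, 4 7 8, 4 5 12, 4 8 16, 2 9 13] → take 3 8 (1); add 8.
Step 4: frontier [2 4 4, 1 4 6, 4 6 7, 4 7 8, 4 5 12, 2 9 13] → take 2 4 (4); add 2.
Step 5: frontier [2 7 3, 2 6 15, 1 4 6, 4 6 7, 4 7 8, 4 5 12] → take 2 7 (3); add 7.
Step 6: frontier [2 6 15, 1 4 6, 4 6 7, 4 5 12] → take 1 4 (6); add 1.
Step 7: frontier [1 6 5, 1 5 13, 2 6 15, 4 6 7, 4 5 12] → take 1 6 (5); add 6.
Step 8: frontier [1 5 13, 4 5 12] → take 4 5 (12); add 5.
The 8th edge added is 4 5.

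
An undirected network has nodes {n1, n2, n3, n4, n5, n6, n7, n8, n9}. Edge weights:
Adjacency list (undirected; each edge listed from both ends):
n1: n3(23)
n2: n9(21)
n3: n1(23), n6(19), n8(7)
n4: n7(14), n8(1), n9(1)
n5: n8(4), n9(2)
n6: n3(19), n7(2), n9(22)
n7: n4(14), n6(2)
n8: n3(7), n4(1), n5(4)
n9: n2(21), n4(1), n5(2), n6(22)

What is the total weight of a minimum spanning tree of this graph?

Kruskal: consider edges lightest-first.
n4—n8 (1): add — endpoints in different components.
n4—n9 (1): add — endpoints in different components.
n5—n9 (2): add — endpoints in different components.
n6—n7 (2): add — endpoints in different components.
n5—n8 (4): skip — n5 and n8 already connected.
n3—n8 (7): add — endpoints in different components.
n4—n7 (14): add — endpoints in different components.
n3—n6 (19): skip — n3 and n6 already connected.
n2—n9 (21): add — endpoints in different components.
n6—n9 (22): skip — n9 and n6 already connected.
n1—n3 (23): add — endpoints in different components.
MST edges: n4—n8, n4—n9, n5—n9, n6—n7, n3—n8, n4—n7, n2—n9, n1—n3; total weight 1+1+2+2+7+14+21+23 = 71.

71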